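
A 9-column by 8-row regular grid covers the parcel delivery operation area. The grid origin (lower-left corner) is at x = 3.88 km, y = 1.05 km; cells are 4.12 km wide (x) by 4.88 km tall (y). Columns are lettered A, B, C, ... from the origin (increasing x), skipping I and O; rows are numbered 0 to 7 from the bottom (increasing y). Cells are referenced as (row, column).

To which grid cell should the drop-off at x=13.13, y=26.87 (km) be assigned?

(5, C)

Column index: ⌊(13.13 − 3.88) / 4.12⌋ = ⌊2.245⌋ = 2 → column C
Row offset from origin: ⌊(26.87 − 1.05) / 4.88⌋ = ⌊5.291⌋ = 5 → row 5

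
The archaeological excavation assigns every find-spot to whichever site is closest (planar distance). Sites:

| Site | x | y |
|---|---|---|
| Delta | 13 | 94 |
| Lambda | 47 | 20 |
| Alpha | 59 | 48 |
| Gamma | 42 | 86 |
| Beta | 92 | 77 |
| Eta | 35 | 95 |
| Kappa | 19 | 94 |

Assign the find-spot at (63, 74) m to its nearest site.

Gamma

Squared distances to each site:
Delta: 2900.000; Lambda: 3172.000; Alpha: 692.000; Gamma: 585.000; Beta: 850.000; Eta: 1225.000; Kappa: 2336.000.
Minimum at Gamma.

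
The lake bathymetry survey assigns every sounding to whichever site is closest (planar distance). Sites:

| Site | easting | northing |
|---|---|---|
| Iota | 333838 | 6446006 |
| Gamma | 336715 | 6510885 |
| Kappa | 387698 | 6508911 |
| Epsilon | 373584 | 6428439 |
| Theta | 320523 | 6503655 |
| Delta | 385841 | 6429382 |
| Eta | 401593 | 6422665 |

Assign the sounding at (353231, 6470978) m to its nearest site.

Iota

Squared distances to each site:
Iota: 999689233.000; Gamma: 1865346905.000; Kappa: 2626886578.000; Epsilon: 2223811130.000; Theta: 2137599593.000; Delta: 2793639316.000; Eta: 4673029013.000.
Minimum at Iota.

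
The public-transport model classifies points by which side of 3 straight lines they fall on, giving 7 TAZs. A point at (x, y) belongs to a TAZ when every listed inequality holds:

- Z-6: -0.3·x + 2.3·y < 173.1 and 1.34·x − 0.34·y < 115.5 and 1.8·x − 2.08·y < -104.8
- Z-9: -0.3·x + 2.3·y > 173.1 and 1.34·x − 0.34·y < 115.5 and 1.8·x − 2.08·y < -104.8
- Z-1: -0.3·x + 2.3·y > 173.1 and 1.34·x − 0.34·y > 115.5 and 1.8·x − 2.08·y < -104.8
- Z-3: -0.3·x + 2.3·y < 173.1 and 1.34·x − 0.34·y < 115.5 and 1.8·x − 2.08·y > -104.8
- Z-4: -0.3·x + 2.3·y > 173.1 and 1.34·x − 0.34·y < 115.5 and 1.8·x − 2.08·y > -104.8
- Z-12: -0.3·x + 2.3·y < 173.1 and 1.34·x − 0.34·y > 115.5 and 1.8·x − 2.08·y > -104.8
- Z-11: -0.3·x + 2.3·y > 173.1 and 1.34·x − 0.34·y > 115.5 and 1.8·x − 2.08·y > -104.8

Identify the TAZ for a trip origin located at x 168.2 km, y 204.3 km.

-0.3·168.2 + 2.3·204.3 = 419.430, which is > 173.1
1.34·168.2 − 0.34·204.3 = 155.926, which is > 115.5
1.8·168.2 − 2.08·204.3 = -122.184, which is < -104.8
This sign pattern matches Z-1.

Z-1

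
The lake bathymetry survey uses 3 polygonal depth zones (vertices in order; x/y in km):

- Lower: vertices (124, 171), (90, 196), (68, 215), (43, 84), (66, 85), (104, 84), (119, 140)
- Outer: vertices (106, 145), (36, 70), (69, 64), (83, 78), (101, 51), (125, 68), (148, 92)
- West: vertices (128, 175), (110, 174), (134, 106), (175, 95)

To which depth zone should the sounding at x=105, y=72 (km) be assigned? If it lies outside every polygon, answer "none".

Cast a ray rightward from (105, 72). For each polygon, the edges (by vertex number in listed order) whose endpoints lie on opposite sides of y = 72, where each meets that height, and whether that is right or left of the point:
Lower: no edge straddles that height → 0 crossings.
Outer: 1–2 at x≈37.9 (left), 3–4 at x≈77.0 (left), 4–5 at x≈87.0 (left), 6–7 at x≈128.8 (right) → 1 crossing.
West: no edge straddles that height → 0 crossings.
Only Outer has an odd count, so the point is inside Outer.

Outer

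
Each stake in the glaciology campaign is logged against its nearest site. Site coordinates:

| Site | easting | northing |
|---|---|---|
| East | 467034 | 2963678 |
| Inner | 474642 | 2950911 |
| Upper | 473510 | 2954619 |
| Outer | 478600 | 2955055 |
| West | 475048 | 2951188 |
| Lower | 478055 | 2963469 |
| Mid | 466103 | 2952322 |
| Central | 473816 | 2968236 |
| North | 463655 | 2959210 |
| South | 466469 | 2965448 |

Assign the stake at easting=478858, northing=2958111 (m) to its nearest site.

Outer

Squared distances to each site:
East: 170798465.000; Inner: 69614656.000; Upper: 40795168.000; Outer: 9405700.000; West: 62444029.000; Lower: 29352973.000; Mid: 196202546.000; Central: 127937389.000; North: 232339010.000; South: 207318890.000.
Minimum at Outer.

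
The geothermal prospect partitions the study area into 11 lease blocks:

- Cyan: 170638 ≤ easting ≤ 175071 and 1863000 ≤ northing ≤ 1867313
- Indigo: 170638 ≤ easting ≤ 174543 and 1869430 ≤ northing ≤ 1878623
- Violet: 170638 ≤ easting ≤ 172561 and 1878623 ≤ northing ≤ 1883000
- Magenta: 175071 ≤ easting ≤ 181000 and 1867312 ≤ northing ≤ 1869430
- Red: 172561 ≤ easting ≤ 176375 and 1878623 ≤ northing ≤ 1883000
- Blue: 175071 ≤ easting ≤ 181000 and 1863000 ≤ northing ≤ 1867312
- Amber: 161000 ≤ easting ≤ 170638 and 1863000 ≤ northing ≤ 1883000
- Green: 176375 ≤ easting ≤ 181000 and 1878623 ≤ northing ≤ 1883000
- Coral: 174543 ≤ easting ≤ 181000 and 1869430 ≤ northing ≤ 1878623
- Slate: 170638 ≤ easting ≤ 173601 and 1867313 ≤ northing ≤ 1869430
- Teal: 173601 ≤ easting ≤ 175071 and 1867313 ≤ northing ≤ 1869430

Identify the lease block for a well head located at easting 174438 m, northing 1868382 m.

Teal

The point has easting = 174438 and northing = 1868382.
Only Teal satisfies 173601 ≤ easting ≤ 175071 and 1867313 ≤ northing ≤ 1869430.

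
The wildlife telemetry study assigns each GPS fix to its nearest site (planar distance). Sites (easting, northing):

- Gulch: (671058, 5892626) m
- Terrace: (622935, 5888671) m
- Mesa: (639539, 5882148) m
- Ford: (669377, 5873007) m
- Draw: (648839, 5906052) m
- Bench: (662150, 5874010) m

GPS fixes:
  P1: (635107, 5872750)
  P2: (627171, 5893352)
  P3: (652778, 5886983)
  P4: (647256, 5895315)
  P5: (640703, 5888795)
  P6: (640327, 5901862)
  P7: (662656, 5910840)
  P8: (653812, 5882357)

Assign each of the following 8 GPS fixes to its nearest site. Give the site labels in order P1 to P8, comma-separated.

Mesa, Terrace, Mesa, Draw, Mesa, Draw, Draw, Bench

P1 → Mesa (d²=107965028.00)
P2 → Terrace (d²=39855457.00)
P3 → Mesa (d²=198648346.00)
P4 → Draw (d²=117789058.00)
P5 → Mesa (d²=45537505.00)
P6 → Draw (d²=90010244.00)
P7 → Draw (d²=213834433.00)
P8 → Bench (d²=139194653.00)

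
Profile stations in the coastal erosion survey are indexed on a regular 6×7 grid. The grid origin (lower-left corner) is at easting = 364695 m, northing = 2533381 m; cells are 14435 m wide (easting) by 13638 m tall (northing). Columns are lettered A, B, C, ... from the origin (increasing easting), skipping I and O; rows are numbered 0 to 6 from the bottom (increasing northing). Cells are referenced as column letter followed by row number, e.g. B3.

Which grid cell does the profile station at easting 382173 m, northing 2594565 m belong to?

Column index: ⌊(382173 − 364695) / 14435⌋ = ⌊1.211⌋ = 1 → column B
Row offset from origin: ⌊(2594565 − 2533381) / 13638⌋ = ⌊4.486⌋ = 4 → row 4

B4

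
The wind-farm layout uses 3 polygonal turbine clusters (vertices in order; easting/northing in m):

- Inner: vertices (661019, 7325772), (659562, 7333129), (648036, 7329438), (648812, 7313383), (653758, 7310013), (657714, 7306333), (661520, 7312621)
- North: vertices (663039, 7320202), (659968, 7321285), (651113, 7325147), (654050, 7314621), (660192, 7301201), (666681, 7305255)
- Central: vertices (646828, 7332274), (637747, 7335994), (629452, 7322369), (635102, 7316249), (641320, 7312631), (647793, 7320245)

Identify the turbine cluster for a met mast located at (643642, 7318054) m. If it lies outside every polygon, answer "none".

Cast a ray rightward from (643642, 7318054). For each polygon, the edges (by vertex number in listed order) whose endpoints lie on opposite sides of northing = 7318054, where each meets that height, and whether that is right or left of the point:
Inner: 3–4 at easting≈648586.2 (right), 7–1 at easting≈661313.0 (right) → 2 crossings.
North: 3–4 at easting≈653092.1 (right), 6–1 at easting≈663562.4 (right) → 2 crossings.
Central: 3–4 at easting≈633435.6 (left), 5–6 at easting≈645930.3 (right) → 1 crossing.
Only Central has an odd count, so the point is inside Central.

Central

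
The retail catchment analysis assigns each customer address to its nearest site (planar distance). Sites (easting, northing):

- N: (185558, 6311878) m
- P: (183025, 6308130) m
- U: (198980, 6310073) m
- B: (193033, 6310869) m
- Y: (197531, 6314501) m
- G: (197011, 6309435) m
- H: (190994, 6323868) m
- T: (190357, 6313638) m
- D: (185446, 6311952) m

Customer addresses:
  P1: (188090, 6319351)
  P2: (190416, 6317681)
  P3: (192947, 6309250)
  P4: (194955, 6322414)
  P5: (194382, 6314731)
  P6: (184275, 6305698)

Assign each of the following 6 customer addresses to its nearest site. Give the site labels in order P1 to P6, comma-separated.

P1 → H (d²=28836505.00)
P2 → T (d²=16349330.00)
P3 → B (d²=2628557.00)
P4 → H (d²=17803637.00)
P5 → Y (d²=9969101.00)
P6 → P (d²=7477124.00)

H, T, B, H, Y, P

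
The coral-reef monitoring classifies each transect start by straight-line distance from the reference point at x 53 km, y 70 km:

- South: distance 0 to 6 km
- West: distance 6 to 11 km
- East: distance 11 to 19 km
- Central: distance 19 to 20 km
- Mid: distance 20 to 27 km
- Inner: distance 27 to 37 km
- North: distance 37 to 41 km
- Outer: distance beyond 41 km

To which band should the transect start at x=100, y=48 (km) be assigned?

Outer

Distance = √((100−53)² + (48−70)²) = √(2209.000 + 484.000) = 51.894 km.
41 ≤ 51.894 < ∞ → Outer.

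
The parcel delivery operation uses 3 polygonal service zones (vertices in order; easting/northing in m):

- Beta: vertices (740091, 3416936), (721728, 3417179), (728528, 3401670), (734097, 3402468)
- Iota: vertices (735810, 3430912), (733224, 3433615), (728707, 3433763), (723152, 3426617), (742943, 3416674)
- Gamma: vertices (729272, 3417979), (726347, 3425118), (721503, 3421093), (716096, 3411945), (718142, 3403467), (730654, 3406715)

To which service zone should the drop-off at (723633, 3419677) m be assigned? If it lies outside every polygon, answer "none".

Gamma

Cast a ray rightward from (723633, 3419677). For each polygon, the edges (by vertex number in listed order) whose endpoints lie on opposite sides of northing = 3419677, where each meets that height, and whether that is right or left of the point:
Beta: no edge straddles that height → 0 crossings.
Iota: 4–5 at easting≈736965.7 (right), 5–1 at easting≈741438.5 (right) → 2 crossings.
Gamma: 1–2 at easting≈728576.3 (right), 3–4 at easting≈720666.1 (left) → 1 crossing.
Only Gamma has an odd count, so the point is inside Gamma.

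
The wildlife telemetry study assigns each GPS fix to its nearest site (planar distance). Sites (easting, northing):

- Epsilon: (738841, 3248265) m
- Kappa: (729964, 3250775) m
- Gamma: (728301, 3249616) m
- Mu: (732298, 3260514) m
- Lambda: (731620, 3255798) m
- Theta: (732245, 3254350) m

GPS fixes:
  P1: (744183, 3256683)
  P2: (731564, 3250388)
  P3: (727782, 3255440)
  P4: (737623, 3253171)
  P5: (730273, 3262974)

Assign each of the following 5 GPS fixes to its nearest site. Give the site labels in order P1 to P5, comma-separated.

P1 → Epsilon (d²=99399688.00)
P2 → Kappa (d²=2709769.00)
P3 → Lambda (d²=14858408.00)
P4 → Epsilon (d²=25552360.00)
P5 → Mu (d²=10152225.00)

Epsilon, Kappa, Lambda, Epsilon, Mu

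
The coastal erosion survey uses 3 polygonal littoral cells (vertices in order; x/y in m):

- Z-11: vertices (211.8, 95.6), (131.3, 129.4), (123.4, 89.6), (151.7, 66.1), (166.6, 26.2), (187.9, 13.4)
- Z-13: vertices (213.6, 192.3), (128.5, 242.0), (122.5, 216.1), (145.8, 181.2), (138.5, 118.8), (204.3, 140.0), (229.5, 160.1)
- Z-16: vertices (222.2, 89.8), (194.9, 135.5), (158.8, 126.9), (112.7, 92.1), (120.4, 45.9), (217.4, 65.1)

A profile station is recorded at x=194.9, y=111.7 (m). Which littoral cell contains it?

Cast a ray rightward from (194.9, 111.7). For each polygon, the edges (by vertex number in listed order) whose endpoints lie on opposite sides of y = 111.7, where each meets that height, and whether that is right or left of the point:
Z-11: 1–2 at x≈173.46 (left), 2–3 at x≈127.79 (left) → 0 crossings.
Z-13: no edge straddles that height → 0 crossings.
Z-16: 1–2 at x≈209.12 (right), 3–4 at x≈138.66 (left) → 1 crossing.
Only Z-16 has an odd count, so the point is inside Z-16.

Z-16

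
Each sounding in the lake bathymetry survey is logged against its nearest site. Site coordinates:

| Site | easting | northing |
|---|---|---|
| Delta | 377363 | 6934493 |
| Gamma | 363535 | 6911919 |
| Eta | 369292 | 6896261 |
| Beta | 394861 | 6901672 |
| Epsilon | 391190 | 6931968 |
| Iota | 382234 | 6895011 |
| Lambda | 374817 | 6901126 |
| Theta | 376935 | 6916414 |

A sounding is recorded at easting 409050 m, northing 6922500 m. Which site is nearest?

Epsilon

Squared distances to each site:
Delta: 1147898018.000; Gamma: 2183572786.000; Eta: 2269183685.000; Beta: 635133305.000; Epsilon: 408622624.000; Iota: 1474742977.000; Lambda: 1628746165.000; Theta: 1068412621.000.
Minimum at Epsilon.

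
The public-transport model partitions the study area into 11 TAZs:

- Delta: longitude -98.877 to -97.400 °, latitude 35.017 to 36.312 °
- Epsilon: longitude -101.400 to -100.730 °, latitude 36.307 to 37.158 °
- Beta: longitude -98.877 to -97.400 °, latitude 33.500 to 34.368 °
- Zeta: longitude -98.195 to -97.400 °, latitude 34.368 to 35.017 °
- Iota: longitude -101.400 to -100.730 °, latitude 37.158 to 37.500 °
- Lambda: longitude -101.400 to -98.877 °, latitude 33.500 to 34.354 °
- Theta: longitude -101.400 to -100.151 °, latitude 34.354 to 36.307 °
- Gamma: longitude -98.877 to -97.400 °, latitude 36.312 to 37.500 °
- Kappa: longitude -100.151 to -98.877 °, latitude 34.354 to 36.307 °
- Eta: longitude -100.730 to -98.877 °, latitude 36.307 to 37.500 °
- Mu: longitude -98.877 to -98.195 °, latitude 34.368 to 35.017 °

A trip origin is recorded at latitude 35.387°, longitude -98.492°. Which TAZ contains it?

The point has longitude = -98.492 and latitude = 35.387.
Only Delta satisfies -98.877 ≤ longitude ≤ -97.400 and 35.017 ≤ latitude ≤ 36.312.

Delta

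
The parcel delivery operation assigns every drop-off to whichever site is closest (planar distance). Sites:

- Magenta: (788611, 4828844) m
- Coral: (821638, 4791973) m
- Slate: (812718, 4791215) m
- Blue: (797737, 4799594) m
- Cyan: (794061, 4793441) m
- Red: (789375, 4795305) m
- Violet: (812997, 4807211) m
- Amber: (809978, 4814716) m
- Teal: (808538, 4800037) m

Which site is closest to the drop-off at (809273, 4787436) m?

Squared distances to each site:
Magenta: 2141540708.000; Coral: 173477594.000; Slate: 26148866.000; Blue: 280896260.000; Cyan: 267464969.000; Red: 457851565.000; Violet: 404918801.000; Amber: 744695425.000; Teal: 159325426.000.
Minimum at Slate.

Slate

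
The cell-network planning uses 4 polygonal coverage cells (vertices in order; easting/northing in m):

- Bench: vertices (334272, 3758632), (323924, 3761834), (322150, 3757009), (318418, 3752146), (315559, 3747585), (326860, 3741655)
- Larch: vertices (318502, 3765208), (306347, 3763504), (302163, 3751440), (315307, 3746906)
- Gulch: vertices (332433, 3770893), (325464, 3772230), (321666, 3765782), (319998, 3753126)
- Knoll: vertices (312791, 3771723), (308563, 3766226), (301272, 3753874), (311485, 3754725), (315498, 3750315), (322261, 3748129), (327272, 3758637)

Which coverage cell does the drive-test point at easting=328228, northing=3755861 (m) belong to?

Cast a ray rightward from (328228, 3755861). For each polygon, the edges (by vertex number in listed order) whose endpoints lie on opposite sides of northing = 3755861, where each meets that height, and whether that is right or left of the point:
Bench: 3–4 at easting≈321269.0 (left), 6–1 at easting≈333062.2 (right) → 1 crossing.
Larch: 2–3 at easting≈303696.3 (left), 4–1 at easting≈316870.3 (left) → 0 crossings.
Gulch: 3–4 at easting≈320358.5 (left), 4–1 at easting≈321912.2 (left) → 0 crossings.
Knoll: 2–3 at easting≈302444.9 (left), 6–7 at easting≈325948.2 (left) → 0 crossings.
Only Bench has an odd count, so the point is inside Bench.

Bench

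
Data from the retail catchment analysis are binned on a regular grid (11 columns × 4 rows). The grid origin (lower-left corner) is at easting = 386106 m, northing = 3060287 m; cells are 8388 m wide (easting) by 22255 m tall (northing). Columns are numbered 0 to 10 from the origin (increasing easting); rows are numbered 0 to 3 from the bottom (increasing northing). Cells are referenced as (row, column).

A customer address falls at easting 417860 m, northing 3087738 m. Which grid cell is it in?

(1, 3)

Column index: ⌊(417860 − 386106) / 8388⌋ = ⌊3.786⌋ = 3
Row offset from origin: ⌊(3087738 − 3060287) / 22255⌋ = ⌊1.233⌋ = 1 → row 1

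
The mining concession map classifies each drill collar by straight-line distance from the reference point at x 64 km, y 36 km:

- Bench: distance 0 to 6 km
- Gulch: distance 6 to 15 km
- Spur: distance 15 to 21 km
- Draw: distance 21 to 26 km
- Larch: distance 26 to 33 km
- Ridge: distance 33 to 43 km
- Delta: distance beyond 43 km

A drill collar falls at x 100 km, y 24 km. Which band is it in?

Ridge

Distance = √((100−64)² + (24−36)²) = √(1296.000 + 144.000) = 37.947 km.
33 ≤ 37.947 < 43 → Ridge.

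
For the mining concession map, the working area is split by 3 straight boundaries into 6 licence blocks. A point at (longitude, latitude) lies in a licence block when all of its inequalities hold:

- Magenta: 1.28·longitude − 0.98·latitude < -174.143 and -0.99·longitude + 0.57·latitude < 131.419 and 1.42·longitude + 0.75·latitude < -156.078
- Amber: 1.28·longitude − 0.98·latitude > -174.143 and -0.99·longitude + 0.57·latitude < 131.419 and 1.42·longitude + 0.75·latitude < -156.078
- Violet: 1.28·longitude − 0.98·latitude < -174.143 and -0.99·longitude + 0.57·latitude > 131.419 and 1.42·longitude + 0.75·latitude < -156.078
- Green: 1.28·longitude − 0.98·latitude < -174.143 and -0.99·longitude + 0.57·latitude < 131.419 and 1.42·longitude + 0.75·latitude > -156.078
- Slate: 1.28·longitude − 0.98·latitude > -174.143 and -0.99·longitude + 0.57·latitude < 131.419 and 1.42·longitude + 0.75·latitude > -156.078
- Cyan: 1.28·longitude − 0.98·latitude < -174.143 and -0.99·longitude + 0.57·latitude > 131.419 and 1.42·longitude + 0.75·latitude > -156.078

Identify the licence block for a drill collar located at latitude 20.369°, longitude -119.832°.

Slate

1.28·-119.832 − 0.98·20.369 = -173.347, which is > -174.143
-0.99·-119.832 + 0.57·20.369 = 130.244, which is < 131.419
1.42·-119.832 + 0.75·20.369 = -154.885, which is > -156.078
This sign pattern matches Slate.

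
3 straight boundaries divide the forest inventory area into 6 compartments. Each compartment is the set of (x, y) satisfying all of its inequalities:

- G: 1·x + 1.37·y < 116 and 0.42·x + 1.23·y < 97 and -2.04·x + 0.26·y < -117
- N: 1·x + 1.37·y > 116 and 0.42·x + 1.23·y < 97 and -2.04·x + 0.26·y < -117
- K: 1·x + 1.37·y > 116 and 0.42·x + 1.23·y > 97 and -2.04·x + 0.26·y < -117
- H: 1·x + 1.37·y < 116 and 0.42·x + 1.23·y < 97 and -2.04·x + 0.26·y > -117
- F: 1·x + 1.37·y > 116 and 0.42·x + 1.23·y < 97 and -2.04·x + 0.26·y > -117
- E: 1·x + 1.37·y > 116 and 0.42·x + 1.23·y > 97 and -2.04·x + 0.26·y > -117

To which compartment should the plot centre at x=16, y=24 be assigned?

1·16 + 1.37·24 = 48.880, which is < 116
0.42·16 + 1.23·24 = 36.240, which is < 97
-2.04·16 + 0.26·24 = -26.400, which is > -117
This sign pattern matches H.

H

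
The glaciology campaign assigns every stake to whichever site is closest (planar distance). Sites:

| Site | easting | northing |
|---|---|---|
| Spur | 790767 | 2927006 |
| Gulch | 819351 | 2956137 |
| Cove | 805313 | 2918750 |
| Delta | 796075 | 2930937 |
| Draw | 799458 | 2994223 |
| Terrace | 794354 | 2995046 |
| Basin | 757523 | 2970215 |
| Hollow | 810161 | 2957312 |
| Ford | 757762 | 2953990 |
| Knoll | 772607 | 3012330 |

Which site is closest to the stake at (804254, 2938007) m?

Squared distances to each site:
Spur: 302921170.000; Gulch: 556616309.000; Cove: 371953530.000; Delta: 116880941.000; Draw: 3183240272.000; Terrace: 3351457521.000; Basin: 3221141625.000; Hollow: 407575674.000; Ford: 2416962353.000; Knoll: 6525440938.000.
Minimum at Delta.

Delta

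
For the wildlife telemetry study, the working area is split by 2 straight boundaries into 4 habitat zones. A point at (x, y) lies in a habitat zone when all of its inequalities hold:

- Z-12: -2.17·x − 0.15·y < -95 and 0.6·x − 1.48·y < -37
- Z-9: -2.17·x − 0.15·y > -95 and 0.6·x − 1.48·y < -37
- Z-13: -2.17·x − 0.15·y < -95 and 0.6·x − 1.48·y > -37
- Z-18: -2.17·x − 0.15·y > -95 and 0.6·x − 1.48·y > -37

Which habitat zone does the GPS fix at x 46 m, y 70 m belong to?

Z-12

-2.17·46 − 0.15·70 = -110.320, which is < -95
0.6·46 − 1.48·70 = -76.000, which is < -37
This sign pattern matches Z-12.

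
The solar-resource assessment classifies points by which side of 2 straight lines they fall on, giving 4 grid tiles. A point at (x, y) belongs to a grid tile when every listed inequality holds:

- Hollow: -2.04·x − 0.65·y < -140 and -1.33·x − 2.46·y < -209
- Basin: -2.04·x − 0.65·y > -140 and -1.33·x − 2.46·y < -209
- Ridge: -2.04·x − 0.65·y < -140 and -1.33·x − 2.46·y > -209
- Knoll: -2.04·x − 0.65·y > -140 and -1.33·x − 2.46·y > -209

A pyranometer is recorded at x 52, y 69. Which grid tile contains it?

-2.04·52 − 0.65·69 = -150.930, which is < -140
-1.33·52 − 2.46·69 = -238.900, which is < -209
This sign pattern matches Hollow.

Hollow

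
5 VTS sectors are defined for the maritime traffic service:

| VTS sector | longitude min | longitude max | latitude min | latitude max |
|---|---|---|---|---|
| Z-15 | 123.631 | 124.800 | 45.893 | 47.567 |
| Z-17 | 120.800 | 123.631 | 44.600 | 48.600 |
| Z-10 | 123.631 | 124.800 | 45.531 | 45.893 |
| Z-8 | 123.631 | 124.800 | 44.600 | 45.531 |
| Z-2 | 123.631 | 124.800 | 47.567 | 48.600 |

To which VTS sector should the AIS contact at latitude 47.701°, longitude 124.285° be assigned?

Z-2

The point has longitude = 124.285 and latitude = 47.701.
Only Z-2 satisfies 123.631 ≤ longitude ≤ 124.800 and 47.567 ≤ latitude ≤ 48.600.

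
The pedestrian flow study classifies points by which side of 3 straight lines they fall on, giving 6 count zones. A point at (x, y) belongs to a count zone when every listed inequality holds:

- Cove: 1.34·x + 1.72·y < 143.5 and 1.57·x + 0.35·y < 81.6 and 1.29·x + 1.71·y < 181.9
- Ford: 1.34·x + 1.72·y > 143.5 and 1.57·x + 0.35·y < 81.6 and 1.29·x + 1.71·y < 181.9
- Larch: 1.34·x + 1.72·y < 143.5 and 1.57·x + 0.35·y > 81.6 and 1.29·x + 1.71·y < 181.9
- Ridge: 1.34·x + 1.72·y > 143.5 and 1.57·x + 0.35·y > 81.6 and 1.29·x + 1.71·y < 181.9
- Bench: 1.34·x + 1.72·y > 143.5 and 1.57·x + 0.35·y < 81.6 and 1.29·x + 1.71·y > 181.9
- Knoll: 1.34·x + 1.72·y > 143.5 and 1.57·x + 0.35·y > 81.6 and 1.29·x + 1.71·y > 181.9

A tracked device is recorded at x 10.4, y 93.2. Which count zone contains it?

1.34·10.4 + 1.72·93.2 = 174.240, which is > 143.5
1.57·10.4 + 0.35·93.2 = 48.948, which is < 81.6
1.29·10.4 + 1.71·93.2 = 172.788, which is < 181.9
This sign pattern matches Ford.

Ford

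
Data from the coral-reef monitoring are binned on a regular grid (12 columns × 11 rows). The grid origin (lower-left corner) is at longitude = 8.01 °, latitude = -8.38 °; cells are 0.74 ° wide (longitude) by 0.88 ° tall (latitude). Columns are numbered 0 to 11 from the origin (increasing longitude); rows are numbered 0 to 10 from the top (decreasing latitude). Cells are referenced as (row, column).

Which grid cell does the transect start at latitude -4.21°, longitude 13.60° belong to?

Column index: ⌊(13.60 − 8.01) / 0.74⌋ = ⌊7.554⌋ = 7
Row offset from origin: ⌊(-4.21 − -8.38) / 0.88⌋ = ⌊4.739⌋ = 4 → row 6 (counted from top)

(6, 7)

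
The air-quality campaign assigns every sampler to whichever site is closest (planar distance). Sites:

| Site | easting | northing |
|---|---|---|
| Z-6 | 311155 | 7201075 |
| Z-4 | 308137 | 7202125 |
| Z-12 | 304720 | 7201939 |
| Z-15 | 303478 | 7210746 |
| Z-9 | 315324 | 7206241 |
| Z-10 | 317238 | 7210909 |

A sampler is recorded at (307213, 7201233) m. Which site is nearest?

Squared distances to each site:
Z-6: 15564328.000; Z-4: 1649440.000; Z-12: 6713485.000; Z-15: 104447394.000; Z-9: 90868385.000; Z-10: 194125601.000.
Minimum at Z-4.

Z-4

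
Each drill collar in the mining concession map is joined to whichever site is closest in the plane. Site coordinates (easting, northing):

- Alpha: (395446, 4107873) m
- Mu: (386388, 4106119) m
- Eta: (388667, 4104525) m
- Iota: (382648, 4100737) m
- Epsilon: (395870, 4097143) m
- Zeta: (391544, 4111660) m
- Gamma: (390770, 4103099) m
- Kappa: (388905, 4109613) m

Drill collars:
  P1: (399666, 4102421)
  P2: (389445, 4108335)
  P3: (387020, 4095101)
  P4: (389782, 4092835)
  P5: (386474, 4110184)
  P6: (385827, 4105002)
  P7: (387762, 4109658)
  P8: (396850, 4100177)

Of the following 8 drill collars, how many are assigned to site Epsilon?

P1 → Epsilon
P2 → Kappa
P3 → Iota
P4 → Epsilon
P5 → Kappa
P6 → Mu
P7 → Kappa
P8 → Epsilon
3 of the 8 go to Epsilon.

3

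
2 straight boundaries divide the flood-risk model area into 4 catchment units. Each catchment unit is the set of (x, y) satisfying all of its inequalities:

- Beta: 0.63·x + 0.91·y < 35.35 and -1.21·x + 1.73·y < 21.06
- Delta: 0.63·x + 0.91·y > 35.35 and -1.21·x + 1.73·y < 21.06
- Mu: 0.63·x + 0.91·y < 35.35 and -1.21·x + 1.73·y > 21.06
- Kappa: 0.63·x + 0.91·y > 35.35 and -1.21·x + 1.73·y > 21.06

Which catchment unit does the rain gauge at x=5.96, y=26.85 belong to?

Mu

0.63·5.96 + 0.91·26.85 = 28.188, which is < 35.35
-1.21·5.96 + 1.73·26.85 = 39.239, which is > 21.06
This sign pattern matches Mu.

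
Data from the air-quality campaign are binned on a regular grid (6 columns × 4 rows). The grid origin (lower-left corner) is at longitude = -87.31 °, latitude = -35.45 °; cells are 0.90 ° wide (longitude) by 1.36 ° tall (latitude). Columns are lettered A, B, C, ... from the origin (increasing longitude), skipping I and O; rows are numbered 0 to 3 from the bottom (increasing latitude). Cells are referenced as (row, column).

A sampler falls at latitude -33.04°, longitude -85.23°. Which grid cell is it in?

(1, C)

Column index: ⌊(-85.23 − -87.31) / 0.90⌋ = ⌊2.311⌋ = 2 → column C
Row offset from origin: ⌊(-33.04 − -35.45) / 1.36⌋ = ⌊1.772⌋ = 1 → row 1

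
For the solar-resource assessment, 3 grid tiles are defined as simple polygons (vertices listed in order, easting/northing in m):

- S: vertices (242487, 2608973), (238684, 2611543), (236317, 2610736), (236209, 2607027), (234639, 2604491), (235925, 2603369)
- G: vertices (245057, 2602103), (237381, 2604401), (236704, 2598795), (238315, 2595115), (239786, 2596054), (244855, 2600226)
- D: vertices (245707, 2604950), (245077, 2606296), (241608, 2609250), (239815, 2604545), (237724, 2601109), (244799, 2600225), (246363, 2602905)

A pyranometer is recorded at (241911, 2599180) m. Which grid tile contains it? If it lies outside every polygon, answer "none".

Cast a ray rightward from (241911, 2599180). For each polygon, the edges (by vertex number in listed order) whose endpoints lie on opposite sides of northing = 2599180, where each meets that height, and whether that is right or left of the point:
S: no edge straddles that height → 0 crossings.
G: 2–3 at easting≈236750.5 (left), 5–6 at easting≈243584.1 (right) → 1 crossing.
D: no edge straddles that height → 0 crossings.
Only G has an odd count, so the point is inside G.

G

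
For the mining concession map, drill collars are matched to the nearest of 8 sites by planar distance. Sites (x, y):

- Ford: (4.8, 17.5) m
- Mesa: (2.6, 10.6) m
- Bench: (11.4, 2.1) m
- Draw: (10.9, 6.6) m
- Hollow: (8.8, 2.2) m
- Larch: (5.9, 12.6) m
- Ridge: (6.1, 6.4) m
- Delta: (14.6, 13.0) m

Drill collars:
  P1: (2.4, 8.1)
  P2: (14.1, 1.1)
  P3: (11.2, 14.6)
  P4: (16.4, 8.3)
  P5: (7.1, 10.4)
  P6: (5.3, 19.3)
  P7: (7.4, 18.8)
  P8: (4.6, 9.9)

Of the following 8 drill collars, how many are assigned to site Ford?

P1 → Mesa
P2 → Bench
P3 → Delta
P4 → Delta
P5 → Larch
P6 → Ford
P7 → Ford
P8 → Mesa
2 of the 8 go to Ford.

2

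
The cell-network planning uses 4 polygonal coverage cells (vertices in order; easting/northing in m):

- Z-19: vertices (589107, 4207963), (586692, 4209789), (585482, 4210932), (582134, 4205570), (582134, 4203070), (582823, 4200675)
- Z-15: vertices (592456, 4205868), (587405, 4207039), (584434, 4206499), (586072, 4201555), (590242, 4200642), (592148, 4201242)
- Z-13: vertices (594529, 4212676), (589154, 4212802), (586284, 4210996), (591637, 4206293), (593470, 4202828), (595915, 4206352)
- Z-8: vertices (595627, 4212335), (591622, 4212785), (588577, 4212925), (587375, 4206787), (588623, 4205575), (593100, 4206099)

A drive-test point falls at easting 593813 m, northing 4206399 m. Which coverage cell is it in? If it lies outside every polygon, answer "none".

Cast a ray rightward from (593813, 4206399). For each polygon, the edges (by vertex number in listed order) whose endpoints lie on opposite sides of northing = 4206399, where each meets that height, and whether that is right or left of the point:
Z-19: 3–4 at easting≈582651.6 (left), 6–1 at easting≈587758.5 (left) → 0 crossings.
Z-15: 1–2 at easting≈590165.6 (left), 3–4 at easting≈584467.1 (left) → 0 crossings.
Z-13: 3–4 at easting≈591516.3 (left), 6–1 at easting≈595904.7 (right) → 1 crossing.
Z-8: 4–5 at easting≈587774.5 (left), 6–1 at easting≈593221.6 (left) → 0 crossings.
Only Z-13 has an odd count, so the point is inside Z-13.

Z-13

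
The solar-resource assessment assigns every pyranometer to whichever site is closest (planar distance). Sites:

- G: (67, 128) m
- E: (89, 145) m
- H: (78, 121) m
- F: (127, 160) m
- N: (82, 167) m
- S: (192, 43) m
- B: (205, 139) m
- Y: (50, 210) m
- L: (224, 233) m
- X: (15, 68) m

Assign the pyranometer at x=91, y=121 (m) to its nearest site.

H

Squared distances to each site:
G: 625.000; E: 580.000; H: 169.000; F: 2817.000; N: 2197.000; S: 16285.000; B: 13320.000; Y: 9602.000; L: 30233.000; X: 8585.000.
Minimum at H.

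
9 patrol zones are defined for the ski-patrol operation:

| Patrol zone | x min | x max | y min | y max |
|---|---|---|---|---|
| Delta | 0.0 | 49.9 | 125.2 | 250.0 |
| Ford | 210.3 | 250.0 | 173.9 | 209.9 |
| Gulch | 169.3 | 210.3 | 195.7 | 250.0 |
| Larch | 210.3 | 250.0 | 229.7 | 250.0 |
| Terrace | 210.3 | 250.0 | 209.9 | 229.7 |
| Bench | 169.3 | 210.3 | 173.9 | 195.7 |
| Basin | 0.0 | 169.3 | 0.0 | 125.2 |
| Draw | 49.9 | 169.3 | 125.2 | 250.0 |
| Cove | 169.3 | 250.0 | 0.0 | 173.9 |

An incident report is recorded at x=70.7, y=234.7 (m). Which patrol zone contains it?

The point has x = 70.7 and y = 234.7.
Only Draw satisfies 49.9 ≤ x ≤ 169.3 and 125.2 ≤ y ≤ 250.0.

Draw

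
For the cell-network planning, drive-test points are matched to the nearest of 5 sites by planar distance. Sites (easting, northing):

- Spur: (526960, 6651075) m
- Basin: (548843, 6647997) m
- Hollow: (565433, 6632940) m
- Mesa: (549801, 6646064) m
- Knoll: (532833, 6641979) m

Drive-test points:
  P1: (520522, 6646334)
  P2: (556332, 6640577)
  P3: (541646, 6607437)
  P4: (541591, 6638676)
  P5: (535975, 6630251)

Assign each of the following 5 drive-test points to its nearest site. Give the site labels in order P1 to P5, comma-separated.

Spur, Mesa, Hollow, Knoll, Knoll

P1 → Spur (d²=63924925.00)
P2 → Mesa (d²=72761130.00)
P3 → Hollow (d²=1216224378.00)
P4 → Knoll (d²=87612373.00)
P5 → Knoll (d²=147418148.00)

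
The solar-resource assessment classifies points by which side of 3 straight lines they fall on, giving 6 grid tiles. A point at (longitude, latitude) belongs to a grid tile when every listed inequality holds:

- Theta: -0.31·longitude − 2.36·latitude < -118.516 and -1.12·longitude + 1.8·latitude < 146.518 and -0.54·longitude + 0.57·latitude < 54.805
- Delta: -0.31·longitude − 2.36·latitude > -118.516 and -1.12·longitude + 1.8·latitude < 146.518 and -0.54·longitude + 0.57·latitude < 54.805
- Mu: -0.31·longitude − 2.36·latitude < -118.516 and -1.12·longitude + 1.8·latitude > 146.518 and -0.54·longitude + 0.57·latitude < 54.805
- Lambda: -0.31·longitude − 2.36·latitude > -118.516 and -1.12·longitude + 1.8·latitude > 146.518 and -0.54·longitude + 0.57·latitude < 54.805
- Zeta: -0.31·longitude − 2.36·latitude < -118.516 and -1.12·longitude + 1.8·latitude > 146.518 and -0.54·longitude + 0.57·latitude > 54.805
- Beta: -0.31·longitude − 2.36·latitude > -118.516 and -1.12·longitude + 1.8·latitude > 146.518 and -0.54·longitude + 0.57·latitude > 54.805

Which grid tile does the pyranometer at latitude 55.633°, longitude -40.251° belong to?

Theta

-0.31·-40.251 − 2.36·55.633 = -118.816, which is < -118.516
-1.12·-40.251 + 1.8·55.633 = 145.221, which is < 146.518
-0.54·-40.251 + 0.57·55.633 = 53.446, which is < 54.805
This sign pattern matches Theta.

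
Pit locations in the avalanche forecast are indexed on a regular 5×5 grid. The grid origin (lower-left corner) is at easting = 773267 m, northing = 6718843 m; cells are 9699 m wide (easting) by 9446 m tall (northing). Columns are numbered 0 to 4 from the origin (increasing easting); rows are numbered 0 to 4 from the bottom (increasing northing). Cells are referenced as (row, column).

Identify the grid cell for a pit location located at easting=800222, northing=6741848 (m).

(2, 2)

Column index: ⌊(800222 − 773267) / 9699⌋ = ⌊2.779⌋ = 2
Row offset from origin: ⌊(6741848 − 6718843) / 9446⌋ = ⌊2.435⌋ = 2 → row 2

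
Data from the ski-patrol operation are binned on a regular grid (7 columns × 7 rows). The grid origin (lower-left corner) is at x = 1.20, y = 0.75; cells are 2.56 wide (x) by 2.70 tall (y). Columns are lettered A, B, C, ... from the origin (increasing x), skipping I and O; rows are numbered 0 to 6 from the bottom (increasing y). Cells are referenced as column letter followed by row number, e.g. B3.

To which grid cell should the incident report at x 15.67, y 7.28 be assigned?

Column index: ⌊(15.67 − 1.20) / 2.56⌋ = ⌊5.652⌋ = 5 → column F
Row offset from origin: ⌊(7.28 − 0.75) / 2.70⌋ = ⌊2.419⌋ = 2 → row 2

F2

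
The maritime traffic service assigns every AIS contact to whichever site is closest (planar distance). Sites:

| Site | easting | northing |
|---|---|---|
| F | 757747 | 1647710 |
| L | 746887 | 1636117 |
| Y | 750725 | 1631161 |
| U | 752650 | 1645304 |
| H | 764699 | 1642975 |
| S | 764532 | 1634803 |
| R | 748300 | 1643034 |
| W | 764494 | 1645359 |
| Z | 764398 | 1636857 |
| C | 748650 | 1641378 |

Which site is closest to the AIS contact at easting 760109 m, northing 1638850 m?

Z

Squared distances to each site:
F: 84078644.000; L: 182290573.000; Y: 147180177.000; U: 97290797.000; H: 38083725.000; S: 35941138.000; R: 156958337.000; W: 61595306.000; Z: 22367570.000; C: 137699465.000.
Minimum at Z.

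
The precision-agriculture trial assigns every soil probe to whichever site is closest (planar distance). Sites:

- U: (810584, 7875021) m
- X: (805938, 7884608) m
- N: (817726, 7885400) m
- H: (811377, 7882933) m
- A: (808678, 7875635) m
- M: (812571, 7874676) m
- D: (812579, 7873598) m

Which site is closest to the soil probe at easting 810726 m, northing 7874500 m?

U

Squared distances to each site:
U: 291605.000; X: 125096608.000; N: 167810000.000; H: 71539290.000; A: 5482529.000; M: 3435001.000; D: 4247213.000.
Minimum at U.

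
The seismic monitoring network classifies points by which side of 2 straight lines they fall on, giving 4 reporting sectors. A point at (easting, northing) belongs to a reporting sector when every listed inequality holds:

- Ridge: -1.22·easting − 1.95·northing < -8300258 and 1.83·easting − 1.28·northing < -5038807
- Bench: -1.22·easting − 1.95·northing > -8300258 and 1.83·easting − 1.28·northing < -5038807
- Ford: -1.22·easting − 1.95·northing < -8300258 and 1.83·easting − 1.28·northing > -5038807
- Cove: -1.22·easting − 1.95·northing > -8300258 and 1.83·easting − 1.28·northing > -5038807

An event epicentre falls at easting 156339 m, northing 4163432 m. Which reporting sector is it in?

Ridge

-1.22·156339 − 1.95·4163432 = -8309425.980, which is < -8300258
1.83·156339 − 1.28·4163432 = -5043092.590, which is < -5038807
This sign pattern matches Ridge.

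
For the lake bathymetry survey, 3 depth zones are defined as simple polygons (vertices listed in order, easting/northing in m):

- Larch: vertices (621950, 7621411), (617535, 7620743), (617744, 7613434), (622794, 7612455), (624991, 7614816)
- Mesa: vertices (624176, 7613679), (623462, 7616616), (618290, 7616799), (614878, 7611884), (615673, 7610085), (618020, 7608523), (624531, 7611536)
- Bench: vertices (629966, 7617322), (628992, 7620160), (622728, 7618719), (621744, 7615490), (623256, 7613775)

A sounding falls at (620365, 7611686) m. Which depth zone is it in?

Mesa

Cast a ray rightward from (620365, 7611686). For each polygon, the edges (by vertex number in listed order) whose endpoints lie on opposite sides of northing = 7611686, where each meets that height, and whether that is right or left of the point:
Larch: no edge straddles that height → 0 crossings.
Mesa: 4–5 at easting≈614965.5 (left), 7–1 at easting≈624506.2 (right) → 1 crossing.
Bench: no edge straddles that height → 0 crossings.
Only Mesa has an odd count, so the point is inside Mesa.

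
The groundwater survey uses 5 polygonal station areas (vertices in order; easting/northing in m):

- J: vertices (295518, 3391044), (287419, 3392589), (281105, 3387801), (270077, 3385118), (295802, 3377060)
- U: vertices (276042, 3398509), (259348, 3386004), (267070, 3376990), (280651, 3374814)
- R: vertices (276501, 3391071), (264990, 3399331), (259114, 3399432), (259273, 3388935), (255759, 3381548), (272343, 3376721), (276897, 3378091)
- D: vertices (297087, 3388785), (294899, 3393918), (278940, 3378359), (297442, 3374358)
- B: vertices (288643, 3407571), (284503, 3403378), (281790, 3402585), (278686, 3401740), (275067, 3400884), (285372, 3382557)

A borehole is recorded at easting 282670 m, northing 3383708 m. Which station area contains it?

J

Cast a ray rightward from (282670, 3383708). For each polygon, the edges (by vertex number in listed order) whose endpoints lie on opposite sides of northing = 3383708, where each meets that height, and whether that is right or left of the point:
J: 4–5 at easting≈274578.4 (left), 5–1 at easting≈295667.0 (right) → 1 crossing.
U: 2–3 at easting≈261314.9 (left), 4–1 at easting≈278921.0 (left) → 0 crossings.
R: 4–5 at easting≈256786.5 (left), 7–1 at easting≈276725.6 (left) → 0 crossings.
D: 2–3 at easting≈284426.5 (right), 4–1 at easting≈297211.9 (right) → 2 crossings.
B: 5–6 at easting≈284724.8 (right), 6–1 at easting≈285522.5 (right) → 2 crossings.
Only J has an odd count, so the point is inside J.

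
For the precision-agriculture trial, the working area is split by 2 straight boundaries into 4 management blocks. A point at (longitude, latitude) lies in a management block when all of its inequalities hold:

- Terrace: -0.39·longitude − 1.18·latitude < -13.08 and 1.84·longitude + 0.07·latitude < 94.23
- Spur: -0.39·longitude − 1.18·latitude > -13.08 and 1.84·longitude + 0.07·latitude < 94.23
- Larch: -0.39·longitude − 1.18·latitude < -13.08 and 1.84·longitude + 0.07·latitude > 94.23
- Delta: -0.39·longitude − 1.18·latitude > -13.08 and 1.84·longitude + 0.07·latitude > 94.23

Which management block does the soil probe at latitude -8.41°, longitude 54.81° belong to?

-0.39·54.81 − 1.18·-8.41 = -11.452, which is > -13.08
1.84·54.81 + 0.07·-8.41 = 100.262, which is > 94.23
This sign pattern matches Delta.

Delta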